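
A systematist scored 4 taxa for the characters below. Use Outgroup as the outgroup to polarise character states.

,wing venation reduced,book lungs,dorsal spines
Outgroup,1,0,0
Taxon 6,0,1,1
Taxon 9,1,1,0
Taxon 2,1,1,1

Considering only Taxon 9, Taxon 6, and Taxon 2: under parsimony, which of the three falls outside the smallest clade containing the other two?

Character polarity is set by the outgroup: the derived state is whichever differs from the outgroup's state, so for wing venation reduced the derived state is '0', and for the remaining characters it is '1'.
wing venation reduced: derived state '0' in Taxon 6 only — an autapomorphy, so it tells us nothing about relationships among taxa.
All ingroup taxa share the derived state '1' for book lungs; it defines the ingroup but does not resolve relationships within it.
dorsal spines: derived state '1' in Taxon 2 and Taxon 6 only — synapomorphy for {Taxon 2, Taxon 6}.
Most parsimonious ingroup topology: ((Taxon 6,Taxon 2),Taxon 9).
Taxon 2 and Taxon 6 share a more recent common ancestor with each other than either does with Taxon 9, so Taxon 9 is the least closely related of the three.

Taxon 9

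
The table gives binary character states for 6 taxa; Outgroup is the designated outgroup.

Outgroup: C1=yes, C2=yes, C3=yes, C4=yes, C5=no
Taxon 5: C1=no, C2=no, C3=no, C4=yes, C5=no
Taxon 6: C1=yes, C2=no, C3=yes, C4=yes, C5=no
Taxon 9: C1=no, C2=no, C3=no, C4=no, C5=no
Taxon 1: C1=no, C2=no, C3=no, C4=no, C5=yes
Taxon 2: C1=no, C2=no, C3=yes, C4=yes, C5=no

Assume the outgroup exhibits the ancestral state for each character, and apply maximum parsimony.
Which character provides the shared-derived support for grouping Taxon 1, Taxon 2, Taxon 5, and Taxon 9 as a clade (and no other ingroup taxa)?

Character polarity is set by the outgroup: the derived state is whichever differs from the outgroup's state, so for C1, C2, C3, C4 the derived state is 'no', and for the remaining characters it is 'yes'.
Only Taxon 1, Taxon 2, Taxon 5, and Taxon 9 show the derived state 'no' for C1, supporting them as a clade.
All ingroup taxa share the derived state 'no' for C2; it defines the ingroup but does not resolve relationships within it.
C3 (derived state 'no') is shared by Taxon 1, Taxon 5, and Taxon 9 — a synapomorphy uniting that clade.
Only Taxon 1 and Taxon 9 show the derived state 'no' for C4, supporting them as a clade.
C5 (derived state 'yes') is unique to Taxon 1 (autapomorphy; uninformative for grouping).
Most parsimonious ingroup topology: (((Taxon 5,(Taxon 9,Taxon 1)),Taxon 2),Taxon 6).
The clade {Taxon 1, Taxon 2, Taxon 5, Taxon 9} is supported by C1: its derived state 'no' occurs in exactly those taxa and in no other taxon (including the outgroup).

C1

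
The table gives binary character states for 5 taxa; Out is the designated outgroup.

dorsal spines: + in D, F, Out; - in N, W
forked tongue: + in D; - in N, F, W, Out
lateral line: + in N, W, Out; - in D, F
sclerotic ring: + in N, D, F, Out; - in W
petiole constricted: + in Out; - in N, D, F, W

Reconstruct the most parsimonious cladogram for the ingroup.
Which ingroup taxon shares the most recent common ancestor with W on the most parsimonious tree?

Character polarity is set by the outgroup: the derived state is whichever differs from the outgroup's state, so for dorsal spines, lateral line, sclerotic ring, petiole constricted the derived state is '-', and for the remaining characters it is '+'.
Only N and W show the derived state '-' for dorsal spines, supporting them as a clade.
forked tongue: derived state '+' in D only — an autapomorphy, so it tells us nothing about relationships among taxa.
lateral line: derived state '-' in D and F only — synapomorphy for {D, F}.
sclerotic ring: derived state '-' in W only — an autapomorphy, so it tells us nothing about relationships among taxa.
petiole constricted (derived state '-') is shared by all ingroup taxa — unites the whole ingroup.
Most parsimonious ingroup topology: ((N,W),(D,F)).
W and N form a cherry on this tree, so they are sister taxa.

N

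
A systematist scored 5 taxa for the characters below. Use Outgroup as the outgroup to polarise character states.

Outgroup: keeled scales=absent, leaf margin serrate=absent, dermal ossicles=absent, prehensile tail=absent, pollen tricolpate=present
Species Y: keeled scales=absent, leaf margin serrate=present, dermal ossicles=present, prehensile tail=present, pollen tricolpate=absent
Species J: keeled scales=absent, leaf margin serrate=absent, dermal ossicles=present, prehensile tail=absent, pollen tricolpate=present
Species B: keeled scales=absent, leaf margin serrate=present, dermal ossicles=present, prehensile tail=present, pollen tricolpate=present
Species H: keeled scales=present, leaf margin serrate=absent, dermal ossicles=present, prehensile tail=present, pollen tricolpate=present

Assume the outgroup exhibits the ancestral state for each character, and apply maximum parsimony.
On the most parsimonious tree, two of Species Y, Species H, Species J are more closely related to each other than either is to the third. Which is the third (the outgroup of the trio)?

Character polarity is set by the outgroup: the derived state is whichever differs from the outgroup's state, so for pollen tricolpate the derived state is 'absent', and for the remaining characters it is 'present'.
keeled scales: derived state 'present' in Species H only — an autapomorphy, so it tells us nothing about relationships among taxa.
leaf margin serrate: derived state 'present' in Species B and Species Y only — synapomorphy for {Species B, Species Y}.
All ingroup taxa share the derived state 'present' for dermal ossicles; it defines the ingroup but does not resolve relationships within it.
Only Species B, Species H, and Species Y show the derived state 'present' for prehensile tail, supporting them as a clade.
pollen tricolpate (derived state 'absent') is unique to Species Y (autapomorphy; uninformative for grouping).
Most parsimonious ingroup topology: (((Species Y,Species B),Species H),Species J).
Species Y and Species H share a more recent common ancestor with each other than either does with Species J, so Species J is the least closely related of the three.

Species J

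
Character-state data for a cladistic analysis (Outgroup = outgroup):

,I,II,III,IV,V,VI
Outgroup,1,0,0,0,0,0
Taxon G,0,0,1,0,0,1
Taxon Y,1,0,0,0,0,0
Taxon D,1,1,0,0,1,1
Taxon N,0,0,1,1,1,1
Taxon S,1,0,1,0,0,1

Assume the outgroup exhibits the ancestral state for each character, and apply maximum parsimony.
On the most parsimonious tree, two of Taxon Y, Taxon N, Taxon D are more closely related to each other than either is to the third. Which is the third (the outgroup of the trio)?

Taxon Y

Character polarity is set by the outgroup: the derived state is whichever differs from the outgroup's state, so for I the derived state is '0', and for the remaining characters it is '1'.
I: derived state '0' in Taxon G and Taxon N only — synapomorphy for {Taxon G, Taxon N}.
II (derived state '1') is unique to Taxon D (autapomorphy; uninformative for grouping).
III (derived state '1') is shared by Taxon G, Taxon N, and Taxon S — a synapomorphy uniting that clade.
IV (derived state '1') is unique to Taxon N (autapomorphy; uninformative for grouping).
V (state '1') occurs in Taxon D and Taxon N but conflicts with the nesting implied by the other characters — most parsimoniously interpreted as homoplasy.
Only Taxon D, Taxon G, Taxon N, and Taxon S show the derived state '1' for VI, supporting them as a clade.
Most parsimonious ingroup topology: ((((Taxon G,Taxon N),Taxon S),Taxon D),Taxon Y).
Taxon D and Taxon N share a more recent common ancestor with each other than either does with Taxon Y, so Taxon Y is the least closely related of the three.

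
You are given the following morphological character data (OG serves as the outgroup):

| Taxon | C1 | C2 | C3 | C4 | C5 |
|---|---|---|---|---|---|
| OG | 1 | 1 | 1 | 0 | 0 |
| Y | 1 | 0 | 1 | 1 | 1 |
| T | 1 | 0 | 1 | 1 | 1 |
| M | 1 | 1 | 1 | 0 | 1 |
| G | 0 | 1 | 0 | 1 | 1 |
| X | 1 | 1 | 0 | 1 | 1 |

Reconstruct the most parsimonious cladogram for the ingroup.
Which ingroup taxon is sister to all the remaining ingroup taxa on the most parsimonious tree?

M

Character polarity is set by the outgroup: the derived state is whichever differs from the outgroup's state, so for C1, C2, C3 the derived state is '0', and for the remaining characters it is '1'.
C1: derived state '0' in G only — an autapomorphy, so it tells us nothing about relationships among taxa.
Only T and Y show the derived state '0' for C2, supporting them as a clade.
Only G and X show the derived state '0' for C3, supporting them as a clade.
C4: derived state '1' in G, T, X, and Y only — synapomorphy for {G, T, X, Y}.
All ingroup taxa share the derived state '1' for C5; it defines the ingroup but does not resolve relationships within it.
Most parsimonious ingroup topology: (((Y,T),(G,X)),M).
M is sister to the clade containing all other ingroup taxa, so it is the earliest-diverging (most basal) ingroup lineage.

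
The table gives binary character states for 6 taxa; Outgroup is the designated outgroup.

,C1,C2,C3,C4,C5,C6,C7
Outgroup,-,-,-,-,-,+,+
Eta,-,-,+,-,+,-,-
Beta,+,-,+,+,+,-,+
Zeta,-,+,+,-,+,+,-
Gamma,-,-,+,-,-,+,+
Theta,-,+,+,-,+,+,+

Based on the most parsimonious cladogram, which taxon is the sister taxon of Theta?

Zeta

Character polarity is set by the outgroup: the derived state is whichever differs from the outgroup's state, so for C6, C7 the derived state is '-', and for the remaining characters it is '+'.
C1: derived state '+' in Beta only — an autapomorphy, so it tells us nothing about relationships among taxa.
Only Theta and Zeta show the derived state '+' for C2, supporting them as a clade.
C3 (derived state '+') is shared by all ingroup taxa — unites the whole ingroup.
C4: derived state '+' in Beta only — an autapomorphy, so it tells us nothing about relationships among taxa.
C5: derived state '+' in Beta, Eta, Theta, and Zeta only — synapomorphy for {Beta, Eta, Theta, Zeta}.
Only Beta and Eta show the derived state '-' for C6, supporting them as a clade.
C7 (state '-') occurs in Eta and Zeta but conflicts with the nesting implied by the other characters — most parsimoniously interpreted as homoplasy.
Most parsimonious ingroup topology: (((Eta,Beta),(Zeta,Theta)),Gamma).
Theta and Zeta form a cherry on this tree, so they are sister taxa.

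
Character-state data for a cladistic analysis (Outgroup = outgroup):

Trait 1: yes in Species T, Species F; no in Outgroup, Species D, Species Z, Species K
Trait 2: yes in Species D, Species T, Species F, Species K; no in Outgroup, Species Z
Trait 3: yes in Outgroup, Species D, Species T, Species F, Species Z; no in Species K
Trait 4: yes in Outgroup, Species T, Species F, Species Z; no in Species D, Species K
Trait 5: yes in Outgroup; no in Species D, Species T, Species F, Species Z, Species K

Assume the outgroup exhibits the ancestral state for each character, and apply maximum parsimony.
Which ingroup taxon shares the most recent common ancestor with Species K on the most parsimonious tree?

Character polarity is set by the outgroup: the derived state is whichever differs from the outgroup's state, so for Trait 3, Trait 4, Trait 5 the derived state is 'no', and for the remaining characters it is 'yes'.
Only Species F and Species T show the derived state 'yes' for Trait 1, supporting them as a clade.
Trait 2: derived state 'yes' in Species D, Species F, Species K, and Species T only — synapomorphy for {Species D, Species F, Species K, Species T}.
Trait 3 (derived state 'no') is unique to Species K (autapomorphy; uninformative for grouping).
Only Species D and Species K show the derived state 'no' for Trait 4, supporting them as a clade.
All ingroup taxa share the derived state 'no' for Trait 5; it defines the ingroup but does not resolve relationships within it.
Most parsimonious ingroup topology: (((Species D,Species K),(Species T,Species F)),Species Z).
Species K and Species D form a cherry on this tree, so they are sister taxa.

Species D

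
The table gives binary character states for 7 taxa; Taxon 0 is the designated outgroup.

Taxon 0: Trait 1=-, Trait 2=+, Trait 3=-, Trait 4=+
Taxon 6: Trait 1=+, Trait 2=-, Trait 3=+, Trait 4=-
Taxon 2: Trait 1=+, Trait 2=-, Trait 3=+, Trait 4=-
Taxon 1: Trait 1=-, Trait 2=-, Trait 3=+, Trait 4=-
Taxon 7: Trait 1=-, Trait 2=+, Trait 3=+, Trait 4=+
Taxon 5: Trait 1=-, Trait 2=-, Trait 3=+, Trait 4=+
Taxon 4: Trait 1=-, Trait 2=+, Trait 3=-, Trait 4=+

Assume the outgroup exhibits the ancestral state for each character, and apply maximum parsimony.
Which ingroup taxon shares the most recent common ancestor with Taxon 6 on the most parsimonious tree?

Character polarity is set by the outgroup: the derived state is whichever differs from the outgroup's state, so for Trait 2, Trait 4 the derived state is '-', and for the remaining characters it is '+'.
Trait 1: derived state '+' in Taxon 2 and Taxon 6 only — synapomorphy for {Taxon 2, Taxon 6}.
Trait 2: derived state '-' in Taxon 1, Taxon 2, Taxon 5, and Taxon 6 only — synapomorphy for {Taxon 1, Taxon 2, Taxon 5, Taxon 6}.
Trait 3: derived state '+' in Taxon 1, Taxon 2, Taxon 5, Taxon 6, and Taxon 7 only — synapomorphy for {Taxon 1, Taxon 2, Taxon 5, Taxon 6, Taxon 7}.
Trait 4 (derived state '-') is shared by Taxon 1, Taxon 2, and Taxon 6 — a synapomorphy uniting that clade.
Most parsimonious ingroup topology: (((((Taxon 6,Taxon 2),Taxon 1),Taxon 5),Taxon 7),Taxon 4).
Taxon 6 and Taxon 2 form a cherry on this tree, so they are sister taxa.

Taxon 2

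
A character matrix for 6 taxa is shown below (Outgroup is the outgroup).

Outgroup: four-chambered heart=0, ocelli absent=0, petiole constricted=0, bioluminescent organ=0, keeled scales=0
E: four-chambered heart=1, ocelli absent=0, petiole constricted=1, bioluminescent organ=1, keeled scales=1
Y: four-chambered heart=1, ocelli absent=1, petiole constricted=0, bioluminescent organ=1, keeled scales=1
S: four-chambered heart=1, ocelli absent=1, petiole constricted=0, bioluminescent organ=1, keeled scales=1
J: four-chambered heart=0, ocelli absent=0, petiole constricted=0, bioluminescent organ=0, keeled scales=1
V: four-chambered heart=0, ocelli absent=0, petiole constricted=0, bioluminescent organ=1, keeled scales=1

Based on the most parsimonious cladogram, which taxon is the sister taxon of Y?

The outgroup has state '0' for every character, so '1' is the derived state throughout.
four-chambered heart (derived state '1') is shared by E, S, and Y — a synapomorphy uniting that clade.
Only S and Y show the derived state '1' for ocelli absent, supporting them as a clade.
petiole constricted: derived state '1' in E only — an autapomorphy, so it tells us nothing about relationships among taxa.
bioluminescent organ: derived state '1' in E, S, V, and Y only — synapomorphy for {E, S, V, Y}.
All ingroup taxa share the derived state '1' for keeled scales; it defines the ingroup but does not resolve relationships within it.
Most parsimonious ingroup topology: (((E,(Y,S)),V),J).
Y and S form a cherry on this tree, so they are sister taxa.

S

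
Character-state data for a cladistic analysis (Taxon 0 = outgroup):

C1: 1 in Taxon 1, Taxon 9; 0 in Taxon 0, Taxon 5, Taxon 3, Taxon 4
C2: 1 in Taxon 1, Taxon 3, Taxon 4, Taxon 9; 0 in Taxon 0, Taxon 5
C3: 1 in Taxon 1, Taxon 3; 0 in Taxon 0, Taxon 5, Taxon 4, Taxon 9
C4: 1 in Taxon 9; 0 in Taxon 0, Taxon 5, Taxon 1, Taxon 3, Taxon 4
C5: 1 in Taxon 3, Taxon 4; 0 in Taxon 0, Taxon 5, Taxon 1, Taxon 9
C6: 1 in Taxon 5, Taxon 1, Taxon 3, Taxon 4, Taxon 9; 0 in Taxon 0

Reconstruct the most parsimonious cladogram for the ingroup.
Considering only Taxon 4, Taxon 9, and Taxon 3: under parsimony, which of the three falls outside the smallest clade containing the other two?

Taxon 9

The outgroup has state '0' for every character, so '1' is the derived state throughout.
C1: derived state '1' in Taxon 1 and Taxon 9 only — synapomorphy for {Taxon 1, Taxon 9}.
C2: derived state '1' in Taxon 1, Taxon 3, Taxon 4, and Taxon 9 only — synapomorphy for {Taxon 1, Taxon 3, Taxon 4, Taxon 9}.
C3 (state '1') occurs in Taxon 1 and Taxon 3 but conflicts with the nesting implied by the other characters — most parsimoniously interpreted as homoplasy.
C4: derived state '1' in Taxon 9 only — an autapomorphy, so it tells us nothing about relationships among taxa.
C5 (derived state '1') is shared by Taxon 3 and Taxon 4 — a synapomorphy uniting that clade.
C6 (derived state '1') is shared by all ingroup taxa — unites the whole ingroup.
Most parsimonious ingroup topology: (Taxon 5,((Taxon 1,Taxon 9),(Taxon 3,Taxon 4))).
Taxon 4 and Taxon 3 share a more recent common ancestor with each other than either does with Taxon 9, so Taxon 9 is the least closely related of the three.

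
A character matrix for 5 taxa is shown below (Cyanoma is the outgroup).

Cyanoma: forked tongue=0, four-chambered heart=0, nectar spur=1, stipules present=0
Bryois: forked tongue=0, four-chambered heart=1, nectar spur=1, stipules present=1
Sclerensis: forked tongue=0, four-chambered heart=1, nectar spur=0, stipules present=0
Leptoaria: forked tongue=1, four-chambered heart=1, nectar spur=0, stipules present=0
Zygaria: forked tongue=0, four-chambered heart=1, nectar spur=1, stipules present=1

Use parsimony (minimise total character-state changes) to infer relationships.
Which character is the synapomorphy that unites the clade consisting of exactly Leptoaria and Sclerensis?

nectar spur

Character polarity is set by the outgroup: the derived state is whichever differs from the outgroup's state, so for nectar spur the derived state is '0', and for the remaining characters it is '1'.
forked tongue (derived state '1') is unique to Leptoaria (autapomorphy; uninformative for grouping).
four-chambered heart (derived state '1') is shared by all ingroup taxa — unites the whole ingroup.
nectar spur: derived state '0' in Leptoaria and Sclerensis only — synapomorphy for {Leptoaria, Sclerensis}.
stipules present (derived state '1') is shared by Bryois and Zygaria — a synapomorphy uniting that clade.
Most parsimonious ingroup topology: ((Bryois,Zygaria),(Sclerensis,Leptoaria)).
The clade {Leptoaria, Sclerensis} is supported by nectar spur: its derived state '0' occurs in exactly those taxa and in no other taxon (including the outgroup).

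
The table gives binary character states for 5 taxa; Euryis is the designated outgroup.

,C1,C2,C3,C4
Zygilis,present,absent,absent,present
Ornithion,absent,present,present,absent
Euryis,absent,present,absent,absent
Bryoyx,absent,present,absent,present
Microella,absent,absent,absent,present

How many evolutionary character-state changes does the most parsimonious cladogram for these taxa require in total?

4

Character polarity is set by the outgroup: the derived state is whichever differs from the outgroup's state, so for C2 the derived state is 'absent', and for the remaining characters it is 'present'.
C1: derived state 'present' in Zygilis only — an autapomorphy, so it tells us nothing about relationships among taxa.
C2: derived state 'absent' in Microella and Zygilis only — synapomorphy for {Microella, Zygilis}.
C3: derived state 'present' in Ornithion only — an autapomorphy, so it tells us nothing about relationships among taxa.
Only Bryoyx, Microella, and Zygilis show the derived state 'present' for C4, supporting them as a clade.
Most parsimonious ingroup topology: (Ornithion,((Microella,Zygilis),Bryoyx)).
Changes per character on this tree: C1: 1; C2: 1; C3: 1; C4: 1.
Total = 4.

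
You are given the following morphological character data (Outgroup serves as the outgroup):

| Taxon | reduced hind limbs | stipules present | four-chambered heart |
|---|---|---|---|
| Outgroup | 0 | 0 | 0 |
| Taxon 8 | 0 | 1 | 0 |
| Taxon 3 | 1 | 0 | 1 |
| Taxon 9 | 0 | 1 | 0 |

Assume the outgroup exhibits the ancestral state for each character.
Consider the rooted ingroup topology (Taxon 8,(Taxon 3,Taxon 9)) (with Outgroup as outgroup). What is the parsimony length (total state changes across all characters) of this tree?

4

Map each character onto (Taxon 8,(Taxon 3,Taxon 9)) (rooted by Outgroup) and count the minimum state changes it requires (Fitch parsimony):
reduced hind limbs: 1; stipules present: 2; four-chambered heart: 1.
Total tree length = 4.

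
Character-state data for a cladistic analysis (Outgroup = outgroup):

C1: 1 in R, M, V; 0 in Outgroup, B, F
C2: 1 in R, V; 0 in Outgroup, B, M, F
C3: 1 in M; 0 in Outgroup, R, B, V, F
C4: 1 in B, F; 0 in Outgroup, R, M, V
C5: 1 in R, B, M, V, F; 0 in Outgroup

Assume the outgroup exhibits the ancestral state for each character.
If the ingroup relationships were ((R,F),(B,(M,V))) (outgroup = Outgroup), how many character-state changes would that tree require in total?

Map each character onto ((R,F),(B,(M,V))) (rooted by Outgroup) and count the minimum state changes it requires (Fitch parsimony):
C1: 2; C2: 2; C3: 1; C4: 2; C5: 1.
Total tree length = 8.

8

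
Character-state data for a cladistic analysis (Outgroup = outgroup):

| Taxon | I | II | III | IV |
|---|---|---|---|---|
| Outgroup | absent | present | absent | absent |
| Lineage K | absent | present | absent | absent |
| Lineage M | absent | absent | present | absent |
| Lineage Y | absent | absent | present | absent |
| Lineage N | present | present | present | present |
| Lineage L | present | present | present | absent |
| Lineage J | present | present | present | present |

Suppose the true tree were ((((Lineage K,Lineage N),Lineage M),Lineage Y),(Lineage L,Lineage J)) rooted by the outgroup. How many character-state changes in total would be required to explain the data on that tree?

8

Map each character onto ((((Lineage K,Lineage N),Lineage M),Lineage Y),(Lineage L,Lineage J)) (rooted by Outgroup) and count the minimum state changes it requires (Fitch parsimony):
I: 2; II: 2; III: 2; IV: 2.
Total tree length = 8.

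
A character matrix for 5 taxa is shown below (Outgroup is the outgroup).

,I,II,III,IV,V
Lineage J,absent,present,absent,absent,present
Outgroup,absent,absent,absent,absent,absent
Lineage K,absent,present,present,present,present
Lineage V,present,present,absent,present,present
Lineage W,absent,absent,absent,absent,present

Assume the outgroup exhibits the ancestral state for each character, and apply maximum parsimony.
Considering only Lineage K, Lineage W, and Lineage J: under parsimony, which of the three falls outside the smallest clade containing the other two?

The outgroup has state 'absent' for every character, so 'present' is the derived state throughout.
I (derived state 'present') is unique to Lineage V (autapomorphy; uninformative for grouping).
II (derived state 'present') is shared by Lineage J, Lineage K, and Lineage V — a synapomorphy uniting that clade.
III: derived state 'present' in Lineage K only — an autapomorphy, so it tells us nothing about relationships among taxa.
IV (derived state 'present') is shared by Lineage K and Lineage V — a synapomorphy uniting that clade.
V (derived state 'present') is shared by all ingroup taxa — unites the whole ingroup.
Most parsimonious ingroup topology: (Lineage W,((Lineage K,Lineage V),Lineage J)).
Lineage K and Lineage J share a more recent common ancestor with each other than either does with Lineage W, so Lineage W is the least closely related of the three.

Lineage W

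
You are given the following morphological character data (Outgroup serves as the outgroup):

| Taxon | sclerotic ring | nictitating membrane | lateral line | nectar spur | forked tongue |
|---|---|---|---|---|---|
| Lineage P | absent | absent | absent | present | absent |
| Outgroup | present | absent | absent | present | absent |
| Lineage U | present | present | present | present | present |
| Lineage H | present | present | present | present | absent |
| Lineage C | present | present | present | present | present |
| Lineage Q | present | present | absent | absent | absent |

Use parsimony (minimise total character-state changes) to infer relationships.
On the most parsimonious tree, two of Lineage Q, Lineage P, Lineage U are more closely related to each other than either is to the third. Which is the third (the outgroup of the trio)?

Character polarity is set by the outgroup: the derived state is whichever differs from the outgroup's state, so for sclerotic ring, nectar spur the derived state is 'absent', and for the remaining characters it is 'present'.
sclerotic ring: derived state 'absent' in Lineage P only — an autapomorphy, so it tells us nothing about relationships among taxa.
Only Lineage C, Lineage H, Lineage Q, and Lineage U show the derived state 'present' for nictitating membrane, supporting them as a clade.
lateral line: derived state 'present' in Lineage C, Lineage H, and Lineage U only — synapomorphy for {Lineage C, Lineage H, Lineage U}.
nectar spur (derived state 'absent') is unique to Lineage Q (autapomorphy; uninformative for grouping).
Only Lineage C and Lineage U show the derived state 'present' for forked tongue, supporting them as a clade.
Most parsimonious ingroup topology: ((((Lineage C,Lineage U),Lineage H),Lineage Q),Lineage P).
Lineage Q and Lineage U share a more recent common ancestor with each other than either does with Lineage P, so Lineage P is the least closely related of the three.

Lineage P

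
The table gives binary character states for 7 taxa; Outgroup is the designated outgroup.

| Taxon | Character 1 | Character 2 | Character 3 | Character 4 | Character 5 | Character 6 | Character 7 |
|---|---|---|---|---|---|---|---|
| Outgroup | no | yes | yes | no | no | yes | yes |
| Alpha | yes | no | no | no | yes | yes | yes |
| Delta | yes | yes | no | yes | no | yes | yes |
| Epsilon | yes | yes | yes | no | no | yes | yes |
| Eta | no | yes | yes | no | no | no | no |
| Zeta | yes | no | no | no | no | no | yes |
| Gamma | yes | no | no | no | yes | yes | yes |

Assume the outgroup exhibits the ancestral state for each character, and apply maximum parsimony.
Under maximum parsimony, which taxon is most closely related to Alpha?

Gamma

Character polarity is set by the outgroup: the derived state is whichever differs from the outgroup's state, so for Character 2, Character 3, Character 6, Character 7 the derived state is 'no', and for the remaining characters it is 'yes'.
Character 1 (derived state 'yes') is shared by Alpha, Delta, Epsilon, Gamma, and Zeta — a synapomorphy uniting that clade.
Character 2: derived state 'no' in Alpha, Gamma, and Zeta only — synapomorphy for {Alpha, Gamma, Zeta}.
Only Alpha, Delta, Gamma, and Zeta show the derived state 'no' for Character 3, supporting them as a clade.
Character 4 (derived state 'yes') is unique to Delta (autapomorphy; uninformative for grouping).
Character 5: derived state 'yes' in Alpha and Gamma only — synapomorphy for {Alpha, Gamma}.
Character 6 (state 'no') occurs in Eta and Zeta but conflicts with the nesting implied by the other characters — most parsimoniously interpreted as homoplasy.
Character 7: derived state 'no' in Eta only — an autapomorphy, so it tells us nothing about relationships among taxa.
Most parsimonious ingroup topology: (((((Gamma,Alpha),Zeta),Delta),Epsilon),Eta).
Alpha and Gamma form a cherry on this tree, so they are sister taxa.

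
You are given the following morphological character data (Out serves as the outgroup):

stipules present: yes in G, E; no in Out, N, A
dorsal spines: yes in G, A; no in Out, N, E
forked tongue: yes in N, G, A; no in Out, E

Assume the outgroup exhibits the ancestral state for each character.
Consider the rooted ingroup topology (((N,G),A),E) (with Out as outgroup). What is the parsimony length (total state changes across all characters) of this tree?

5

Map each character onto (((N,G),A),E) (rooted by Out) and count the minimum state changes it requires (Fitch parsimony):
stipules present: 2; dorsal spines: 2; forked tongue: 1.
Total tree length = 5.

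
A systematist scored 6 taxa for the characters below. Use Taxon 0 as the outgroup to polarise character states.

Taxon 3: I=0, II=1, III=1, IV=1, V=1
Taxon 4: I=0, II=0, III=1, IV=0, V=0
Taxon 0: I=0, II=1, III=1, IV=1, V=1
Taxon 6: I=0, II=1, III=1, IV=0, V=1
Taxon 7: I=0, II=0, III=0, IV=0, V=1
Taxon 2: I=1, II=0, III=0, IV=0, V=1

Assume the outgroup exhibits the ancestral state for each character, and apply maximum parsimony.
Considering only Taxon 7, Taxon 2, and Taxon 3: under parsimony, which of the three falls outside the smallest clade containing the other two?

Taxon 3

Character polarity is set by the outgroup: the derived state is whichever differs from the outgroup's state, so for II, III, IV, V the derived state is '0', and for the remaining characters it is '1'.
I (derived state '1') is unique to Taxon 2 (autapomorphy; uninformative for grouping).
II (derived state '0') is shared by Taxon 2, Taxon 4, and Taxon 7 — a synapomorphy uniting that clade.
III (derived state '0') is shared by Taxon 2 and Taxon 7 — a synapomorphy uniting that clade.
IV (derived state '0') is shared by Taxon 2, Taxon 4, Taxon 6, and Taxon 7 — a synapomorphy uniting that clade.
V: derived state '0' in Taxon 4 only — an autapomorphy, so it tells us nothing about relationships among taxa.
Most parsimonious ingroup topology: ((((Taxon 7,Taxon 2),Taxon 4),Taxon 6),Taxon 3).
Taxon 7 and Taxon 2 share a more recent common ancestor with each other than either does with Taxon 3, so Taxon 3 is the least closely related of the three.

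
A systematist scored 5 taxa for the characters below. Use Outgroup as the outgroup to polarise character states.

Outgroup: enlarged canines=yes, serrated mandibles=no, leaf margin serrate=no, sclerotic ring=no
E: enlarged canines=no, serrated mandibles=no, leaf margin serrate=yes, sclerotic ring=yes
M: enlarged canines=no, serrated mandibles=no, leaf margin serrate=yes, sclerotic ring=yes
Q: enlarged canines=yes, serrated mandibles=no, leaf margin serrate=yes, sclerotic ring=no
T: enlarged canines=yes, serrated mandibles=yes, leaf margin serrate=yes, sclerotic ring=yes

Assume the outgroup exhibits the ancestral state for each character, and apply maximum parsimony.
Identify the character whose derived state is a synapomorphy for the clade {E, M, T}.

sclerotic ring

Character polarity is set by the outgroup: the derived state is whichever differs from the outgroup's state, so for enlarged canines the derived state is 'no', and for the remaining characters it is 'yes'.
enlarged canines (derived state 'no') is shared by E and M — a synapomorphy uniting that clade.
serrated mandibles (derived state 'yes') is unique to T (autapomorphy; uninformative for grouping).
leaf margin serrate (derived state 'yes') is shared by all ingroup taxa — unites the whole ingroup.
sclerotic ring: derived state 'yes' in E, M, and T only — synapomorphy for {E, M, T}.
Most parsimonious ingroup topology: (((E,M),T),Q).
The clade {E, M, T} is supported by sclerotic ring: its derived state 'yes' occurs in exactly those taxa and in no other taxon (including the outgroup).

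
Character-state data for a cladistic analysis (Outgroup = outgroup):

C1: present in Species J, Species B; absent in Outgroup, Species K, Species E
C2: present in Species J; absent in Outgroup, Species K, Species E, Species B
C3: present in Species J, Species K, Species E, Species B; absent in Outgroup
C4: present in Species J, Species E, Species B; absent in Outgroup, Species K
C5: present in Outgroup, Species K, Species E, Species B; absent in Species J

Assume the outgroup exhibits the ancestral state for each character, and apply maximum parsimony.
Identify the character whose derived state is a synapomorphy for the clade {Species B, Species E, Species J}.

Character polarity is set by the outgroup: the derived state is whichever differs from the outgroup's state, so for C5 the derived state is 'absent', and for the remaining characters it is 'present'.
Only Species B and Species J show the derived state 'present' for C1, supporting them as a clade.
C2 (derived state 'present') is unique to Species J (autapomorphy; uninformative for grouping).
C3 (derived state 'present') is shared by all ingroup taxa — unites the whole ingroup.
C4 (derived state 'present') is shared by Species B, Species E, and Species J — a synapomorphy uniting that clade.
C5 (derived state 'absent') is unique to Species J (autapomorphy; uninformative for grouping).
Most parsimonious ingroup topology: (((Species J,Species B),Species E),Species K).
The clade {Species B, Species E, Species J} is supported by C4: its derived state 'present' occurs in exactly those taxa and in no other taxon (including the outgroup).

C4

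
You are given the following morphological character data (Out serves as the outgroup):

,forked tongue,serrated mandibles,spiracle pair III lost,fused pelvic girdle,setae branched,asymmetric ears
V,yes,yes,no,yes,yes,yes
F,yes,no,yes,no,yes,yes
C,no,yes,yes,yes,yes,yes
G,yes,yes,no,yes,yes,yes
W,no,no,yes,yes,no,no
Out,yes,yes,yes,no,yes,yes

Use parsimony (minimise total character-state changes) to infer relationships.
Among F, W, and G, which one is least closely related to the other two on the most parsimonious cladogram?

Character polarity is set by the outgroup: the derived state is whichever differs from the outgroup's state, so for forked tongue, serrated mandibles, spiracle pair III lost, setae branched, asymmetric ears the derived state is 'no', and for the remaining characters it is 'yes'.
forked tongue (derived state 'no') is shared by C and W — a synapomorphy uniting that clade.
serrated mandibles (state 'no') occurs in F and W but conflicts with the nesting implied by the other characters — most parsimoniously interpreted as homoplasy.
Only G and V show the derived state 'no' for spiracle pair III lost, supporting them as a clade.
fused pelvic girdle (derived state 'yes') is shared by C, G, V, and W — a synapomorphy uniting that clade.
setae branched (derived state 'no') is unique to W (autapomorphy; uninformative for grouping).
asymmetric ears: derived state 'no' in W only — an autapomorphy, so it tells us nothing about relationships among taxa.
Most parsimonious ingroup topology: (((V,G),(W,C)),F).
W and G share a more recent common ancestor with each other than either does with F, so F is the least closely related of the three.

F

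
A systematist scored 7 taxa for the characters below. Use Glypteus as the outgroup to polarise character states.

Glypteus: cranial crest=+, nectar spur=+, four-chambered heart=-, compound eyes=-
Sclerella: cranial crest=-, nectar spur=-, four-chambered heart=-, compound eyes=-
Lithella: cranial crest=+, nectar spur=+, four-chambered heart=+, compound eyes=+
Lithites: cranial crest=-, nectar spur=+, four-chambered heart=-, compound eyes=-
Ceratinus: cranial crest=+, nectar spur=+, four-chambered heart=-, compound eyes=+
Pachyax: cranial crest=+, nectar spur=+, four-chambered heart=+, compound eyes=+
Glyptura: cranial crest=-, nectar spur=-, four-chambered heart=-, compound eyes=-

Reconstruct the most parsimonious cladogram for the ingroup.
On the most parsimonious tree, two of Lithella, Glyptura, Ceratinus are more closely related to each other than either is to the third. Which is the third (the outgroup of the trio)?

Character polarity is set by the outgroup: the derived state is whichever differs from the outgroup's state, so for cranial crest, nectar spur the derived state is '-', and for the remaining characters it is '+'.
Only Glyptura, Lithites, and Sclerella show the derived state '-' for cranial crest, supporting them as a clade.
nectar spur (derived state '-') is shared by Glyptura and Sclerella — a synapomorphy uniting that clade.
four-chambered heart: derived state '+' in Lithella and Pachyax only — synapomorphy for {Lithella, Pachyax}.
compound eyes (derived state '+') is shared by Ceratinus, Lithella, and Pachyax — a synapomorphy uniting that clade.
Most parsimonious ingroup topology: (((Sclerella,Glyptura),Lithites),((Lithella,Pachyax),Ceratinus)).
Ceratinus and Lithella share a more recent common ancestor with each other than either does with Glyptura, so Glyptura is the least closely related of the three.

Glyptura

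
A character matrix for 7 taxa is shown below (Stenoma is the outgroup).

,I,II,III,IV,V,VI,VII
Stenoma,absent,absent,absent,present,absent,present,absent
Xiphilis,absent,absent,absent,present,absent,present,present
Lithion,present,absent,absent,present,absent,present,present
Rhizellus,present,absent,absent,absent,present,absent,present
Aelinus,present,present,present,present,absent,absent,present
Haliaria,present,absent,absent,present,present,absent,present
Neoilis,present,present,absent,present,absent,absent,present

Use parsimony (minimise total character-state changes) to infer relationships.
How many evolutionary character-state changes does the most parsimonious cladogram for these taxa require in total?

7

Character polarity is set by the outgroup: the derived state is whichever differs from the outgroup's state, so for IV, VI the derived state is 'absent', and for the remaining characters it is 'present'.
I (derived state 'present') is shared by Aelinus, Haliaria, Lithion, Neoilis, and Rhizellus — a synapomorphy uniting that clade.
Only Aelinus and Neoilis show the derived state 'present' for II, supporting them as a clade.
III (derived state 'present') is unique to Aelinus (autapomorphy; uninformative for grouping).
IV (derived state 'absent') is unique to Rhizellus (autapomorphy; uninformative for grouping).
V: derived state 'present' in Haliaria and Rhizellus only — synapomorphy for {Haliaria, Rhizellus}.
Only Aelinus, Haliaria, Neoilis, and Rhizellus show the derived state 'absent' for VI, supporting them as a clade.
VII (derived state 'present') is shared by all ingroup taxa — unites the whole ingroup.
Most parsimonious ingroup topology: (Xiphilis,(Lithion,((Rhizellus,Haliaria),(Aelinus,Neoilis)))).
Changes per character on this tree: I: 1; II: 1; III: 1; IV: 1; V: 1; VI: 1; VII: 1.
Total = 7.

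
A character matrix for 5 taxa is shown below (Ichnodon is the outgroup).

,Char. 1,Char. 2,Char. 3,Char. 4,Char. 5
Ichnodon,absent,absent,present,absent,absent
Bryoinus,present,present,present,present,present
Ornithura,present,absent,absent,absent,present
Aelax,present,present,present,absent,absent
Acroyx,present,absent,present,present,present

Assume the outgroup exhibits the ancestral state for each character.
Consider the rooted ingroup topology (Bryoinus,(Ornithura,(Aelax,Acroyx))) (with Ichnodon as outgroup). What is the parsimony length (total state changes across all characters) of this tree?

Map each character onto (Bryoinus,(Ornithura,(Aelax,Acroyx))) (rooted by Ichnodon) and count the minimum state changes it requires (Fitch parsimony):
Char. 1: 1; Char. 2: 2; Char. 3: 1; Char. 4: 2; Char. 5: 2.
Total tree length = 8.

8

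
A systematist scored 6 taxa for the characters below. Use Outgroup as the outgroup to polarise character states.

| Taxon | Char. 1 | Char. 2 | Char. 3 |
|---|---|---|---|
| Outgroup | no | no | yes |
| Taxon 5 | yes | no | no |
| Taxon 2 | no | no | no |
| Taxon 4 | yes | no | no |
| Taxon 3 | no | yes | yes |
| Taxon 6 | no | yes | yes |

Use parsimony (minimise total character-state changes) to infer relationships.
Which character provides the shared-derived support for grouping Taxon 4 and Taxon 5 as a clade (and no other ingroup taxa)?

Char. 1

Character polarity is set by the outgroup: the derived state is whichever differs from the outgroup's state, so for Char. 3 the derived state is 'no', and for the remaining characters it is 'yes'.
Char. 1: derived state 'yes' in Taxon 4 and Taxon 5 only — synapomorphy for {Taxon 4, Taxon 5}.
Char. 2 (derived state 'yes') is shared by Taxon 3 and Taxon 6 — a synapomorphy uniting that clade.
Char. 3 (derived state 'no') is shared by Taxon 2, Taxon 4, and Taxon 5 — a synapomorphy uniting that clade.
Most parsimonious ingroup topology: (((Taxon 5,Taxon 4),Taxon 2),(Taxon 3,Taxon 6)).
The clade {Taxon 4, Taxon 5} is supported by Char. 1: its derived state 'yes' occurs in exactly those taxa and in no other taxon (including the outgroup).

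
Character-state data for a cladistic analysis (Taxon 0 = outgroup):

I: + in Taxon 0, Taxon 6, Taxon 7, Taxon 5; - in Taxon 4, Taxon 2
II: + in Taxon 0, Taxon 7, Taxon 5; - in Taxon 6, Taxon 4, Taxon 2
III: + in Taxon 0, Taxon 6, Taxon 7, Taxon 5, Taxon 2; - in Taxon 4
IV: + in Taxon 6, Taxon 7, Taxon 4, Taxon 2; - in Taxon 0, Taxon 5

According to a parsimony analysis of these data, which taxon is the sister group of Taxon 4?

Character polarity is set by the outgroup: the derived state is whichever differs from the outgroup's state, so for I, II, III the derived state is '-', and for the remaining characters it is '+'.
Only Taxon 2 and Taxon 4 show the derived state '-' for I, supporting them as a clade.
II (derived state '-') is shared by Taxon 2, Taxon 4, and Taxon 6 — a synapomorphy uniting that clade.
III: derived state '-' in Taxon 4 only — an autapomorphy, so it tells us nothing about relationships among taxa.
Only Taxon 2, Taxon 4, Taxon 6, and Taxon 7 show the derived state '+' for IV, supporting them as a clade.
Most parsimonious ingroup topology: (((Taxon 6,(Taxon 4,Taxon 2)),Taxon 7),Taxon 5).
Taxon 4 and Taxon 2 form a cherry on this tree, so they are sister taxa.

Taxon 2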